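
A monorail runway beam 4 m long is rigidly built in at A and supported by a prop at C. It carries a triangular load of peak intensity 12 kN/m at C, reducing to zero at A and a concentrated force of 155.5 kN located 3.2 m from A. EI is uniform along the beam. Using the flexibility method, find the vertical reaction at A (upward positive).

R_A = 56.83 kN

Release the roller at C. Primary structure: cantilever fixed at A.
Free-end deflection of the primary structure under the applied loading (downward +):
  triangular load, peak 12 at the free end: 11w₀L⁴/(120EI) = 281.6/EI
  point load 155.5 at a = 3.2: Pa²(3L − a)/(6EI) = 2335/EI
  δ_0 = 2617/EI
Flexibility coefficient — unit upward force at C: δ_{CC} = L³/(3EI) = 21.33/EI.
The prop prevents deflection at C: R_C = δ_0/δ_{CC} = 2617/21.33 = 122.7 kN.
Vertical equilibrium: R_A = ΣP − R_C = 179.5 − 122.7 = 56.83 kN.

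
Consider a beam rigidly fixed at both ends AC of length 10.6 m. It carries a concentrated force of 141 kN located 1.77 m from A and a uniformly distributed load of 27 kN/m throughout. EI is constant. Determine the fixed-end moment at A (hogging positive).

M_A = 426 kN·m

Release both end moments; the primary structure is a simply-supported span AC with redundants M_A and M_C.
End rotations of the released simple span under the applied load (×1/EI):
  at A: point load 141 at a = 1.77: Pab(L + b)/(6LEI) = 673.2/EI
  at C: point load 141 at a = 1.77: Pab(L + a)/(6LEI) = 428.6/EI
  at A: UDL 27: wL³/(24EI) = 1340/EI
  at C: UDL 27: wL³/(24EI) = 1340/EI
  θ_A0 = 2013/EI,  θ_C0 = 1769/EI
Flexibility coefficients: a unit moment at one end gives L/(3EI) there and L/(6EI) at the far end, so f₁₁ = f₂₂ = 3.533/EI and f₁₂ = f₂₁ = 1.767/EI.
Compatibility — zero rotation at each built-in end:
  3.533 M_A + 1.767 M_C = 2013
  1.767 M_A + 3.533 M_C = 1769
Solving the pair gives M_A = 426 kN·m and M_C = 287.5 kN·m (hogging).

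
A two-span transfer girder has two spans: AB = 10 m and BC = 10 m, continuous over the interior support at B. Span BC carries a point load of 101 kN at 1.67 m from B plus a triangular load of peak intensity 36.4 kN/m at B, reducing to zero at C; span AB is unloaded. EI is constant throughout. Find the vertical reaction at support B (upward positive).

R_B = 242.6 kN

Release continuity at B by inserting a hinge; the redundant is the internal moment M_B. The primary structure is two simply-supported spans AB and BC.
Rotations at B on the released spans (each span's end-slope, ×1/EI):
  span BC: point load 101 at a = 1.67: Pab(L + b)/(6LEI) = 429.2/EI
  span BC: triangular load, peak 36.4: w₀L³/(45EI) = 808.9/EI
  relative rotation θ_0 = (0 + 1238)/EI = 1238/EI
A unit hogging moment at B produces rotation L₁/(3EI) + L₂/(3EI) = 6.667/EI.
Slope continuity at B: θ_0 = M_B·6.667/EI, so M_B = 1238/6.667 = 185.7 kN·m (hogging).
Span AB, ΣM about A with M_B applied at B: R_B^{AB}·10 = 0 + 185.7, so R_B^{AB} = 18.57 kN and R_A = 0 − 18.57 = -18.57 kN.
Span BC, ΣM about C: R_B^{BC}·10 = 2055 + 185.7, so R_B^{BC} = 224 kN and R_C = 283 − 224 = 58.96 kN.
R_B = 18.57 + 224 = 242.6 kN.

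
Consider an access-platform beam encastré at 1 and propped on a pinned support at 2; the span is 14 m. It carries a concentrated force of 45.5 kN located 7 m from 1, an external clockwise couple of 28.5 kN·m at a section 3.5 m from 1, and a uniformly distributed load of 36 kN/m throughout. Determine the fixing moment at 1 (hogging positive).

Remove the prop at 2; the released (primary) structure is a cantilever built in at 1.
Primary-structure tip deflection at 2 by superposition:
  point load 45.5 at a = 7: Pa²(3L − a)/(6EI) = 13005/EI
  clockwise couple 28.5 at a = 3.5: M₀a(2L − a)/(2EI) = 1222/EI
  UDL 36: wL⁴/(8EI) = 172872/EI
  δ_0 = 187099/EI
Flexibility coefficient — unit upward force at 2: δ_{22} = L³/(3EI) = 914.7/EI.
Compatibility at 2: δ_0 − R_2·δ_{22} = 0, so R_2 = 187099/914.7 = 204.6 kN.
Moment equilibrium about 1: M_1 = Σ(load moments about 1) − R_2·L = 3875 − 204.6×14 = 1011 kN·m.

M_1 = 1011 kN·m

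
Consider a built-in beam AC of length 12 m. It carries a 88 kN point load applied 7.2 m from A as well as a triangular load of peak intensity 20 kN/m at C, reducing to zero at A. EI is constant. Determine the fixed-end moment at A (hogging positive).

Release both end moments; the primary structure is a simply-supported span AC with redundants M_A and M_C.
On the primary (simply-supported) span, the end slopes from the loading are:
  at A: point load 88 at a = 7.2: Pab(L + b)/(6LEI) = 709.6/EI
  at C: point load 88 at a = 7.2: Pab(L + a)/(6LEI) = 811/EI
  at A: triangular load, peak 20: 7w₀L³/(360EI) = 672/EI
  at C: triangular load, peak 20: w₀L³/(45EI) = 768/EI
  θ_A0 = 1382/EI,  θ_C0 = 1579/EI
Flexibility coefficients: a unit moment at one end gives L/(3EI) there and L/(6EI) at the far end, so f₁₁ = f₂₂ = 4/EI and f₁₂ = f₂₁ = 2/EI.
Compatibility — zero rotation at each built-in end:
  4 M_A + 2 M_C = 1382
  2 M_A + 4 M_C = 1579
Solving the pair gives M_A = 197.4 kN·m and M_C = 296.1 kN·m (hogging).

M_A = 197.4 kN·m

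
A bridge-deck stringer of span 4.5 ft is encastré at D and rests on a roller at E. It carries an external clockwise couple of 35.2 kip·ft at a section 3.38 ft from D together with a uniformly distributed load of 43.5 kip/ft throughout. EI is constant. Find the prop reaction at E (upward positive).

Choose R_E as the redundant. The primary structure is the cantilever fixed at D.
Free-end deflection of the primary structure under the applied loading (downward +):
  clockwise couple 35.2 at a = 3.38: M₀a(2L − a)/(2EI) = 334.3/EI
  UDL 43.5: wL⁴/(8EI) = 2230/EI
  δ_0 = 2564/EI
Tip deflection under a unit load at E: L³/(3EI) = 30.38/EI.
Compatibility at E: δ_0 − R_E·δ_{EE} = 0, so R_E = 2564/30.38 = 84.41 kip.

R_E = 84.41 kip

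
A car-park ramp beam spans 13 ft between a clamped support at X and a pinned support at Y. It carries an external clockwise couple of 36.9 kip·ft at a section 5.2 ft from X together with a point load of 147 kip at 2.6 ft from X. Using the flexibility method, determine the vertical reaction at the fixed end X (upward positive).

R_X = 136 kip

Remove the prop at Y; the released (primary) structure is a cantilever built in at X.
Downward deflection at the released point Y due to the loads:
  clockwise couple 36.9 at a = 5.2: M₀a(2L − a)/(2EI) = 1996/EI
  point load 147 at a = 2.6: Pa²(3L − a)/(6EI) = 6029/EI
  δ_0 = 8024/EI
Tip deflection under a unit load at Y: L³/(3EI) = 732.3/EI.
The prop prevents deflection at Y: R_Y = δ_0/δ_{YY} = 8024/732.3 = 10.96 kip.
Vertical equilibrium: R_X = ΣP − R_Y = 147 − 10.96 = 136 kip.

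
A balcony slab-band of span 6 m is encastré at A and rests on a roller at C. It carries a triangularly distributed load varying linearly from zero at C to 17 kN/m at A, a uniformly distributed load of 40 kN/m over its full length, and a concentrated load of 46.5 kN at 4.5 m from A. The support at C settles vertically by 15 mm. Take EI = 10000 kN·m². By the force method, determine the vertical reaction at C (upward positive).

R_C = 127.5 kN

Take the reaction at C as the redundant and release it; the primary structure is a cantilever fixed at A.
Deflection at C on the released cantilever, summing each load's contribution:
  triangular load, peak 17 at the fixed end: w₀L⁴/(30EI) = 734.4/EI
  UDL 40: wL⁴/(8EI) = 6480/EI
  point load 46.5 at a = 4.5: Pa²(3L − a)/(6EI) = 2119/EI
  δ_0 = 9333/EI
Flexibility coefficient — unit upward force at C: δ_{CC} = L³/(3EI) = 72/EI.
With EI = 10000 kN·m²: δ_0 = 0.93331 m and δ_{CC} = 0.0072 m/kN.
Compatibility — the beam at C must follow the support down by 0.015 m: δ_0 − R_C·δ_{CC} = 0.015, so R_C = (0.93331 − 0.015)/0.0072 = 127.5 kN.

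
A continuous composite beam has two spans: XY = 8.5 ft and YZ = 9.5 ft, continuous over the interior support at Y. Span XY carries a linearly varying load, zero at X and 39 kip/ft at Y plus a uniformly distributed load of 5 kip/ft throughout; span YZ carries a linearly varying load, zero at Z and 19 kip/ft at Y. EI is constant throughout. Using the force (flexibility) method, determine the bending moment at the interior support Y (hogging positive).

Insert a hinge at Y; M_Y is the redundant, and each span becomes simply supported.
Rotations at Y on the released spans (each span's end-slope, ×1/EI):
  span XY: triangular load, peak 39: w₀L³/(45EI) = 532.2/EI
  span XY: UDL 5: wL³/(24EI) = 127.9/EI
  span YZ: triangular load, peak 19: w₀L³/(45EI) = 362/EI
  relative rotation θ_0 = (660.2 + 362)/EI = 1022/EI
A unit hogging moment at Y produces rotation L₁/(3EI) + L₂/(3EI) = 6/EI.
Compatibility: M_Y·(L₁+L₂)/(3EI) = θ_0, giving M_Y = 170.4 kip·ft (hogging).

M_Y = 170.4 kip·ft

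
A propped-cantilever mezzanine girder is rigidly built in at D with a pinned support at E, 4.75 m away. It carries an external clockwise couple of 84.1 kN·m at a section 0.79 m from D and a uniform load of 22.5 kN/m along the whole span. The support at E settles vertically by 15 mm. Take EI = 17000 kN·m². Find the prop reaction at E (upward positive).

R_E = 41.04 kN

Choose R_E as the redundant. The primary structure is the cantilever fixed at D.
Free-end deflection of the primary structure under the applied loading (downward +):
  clockwise couple 84.1 at a = 0.79: M₀a(2L − a)/(2EI) = 289.3/EI
  UDL 22.5: wL⁴/(8EI) = 1432/EI
  δ_0 = 1721/EI
Tip deflection under a unit load at E: L³/(3EI) = 35.72/EI.
With EI = 17000 kN·m²: δ_0 = 0.10124 m and δ_{EE} = 0.002101 m/kN.
Compatibility — the beam at E must follow the support down by 0.015 m: δ_0 − R_E·δ_{EE} = 0.015, so R_E = (0.10124 − 0.015)/0.002101 = 41.04 kN.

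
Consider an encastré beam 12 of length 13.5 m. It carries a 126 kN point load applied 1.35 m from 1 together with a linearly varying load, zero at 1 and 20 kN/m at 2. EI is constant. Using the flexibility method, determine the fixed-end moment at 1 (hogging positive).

Take the two fixed-end moments M_1, M_2 as redundants; the released structure is the simple span 12.
End rotations of the released simple span under the applied load (×1/EI):
  at 1: point load 126 at a = 1.35: Pab(L + b)/(6LEI) = 654.5/EI
  at 2: point load 126 at a = 1.35: Pab(L + a)/(6LEI) = 378.9/EI
  at 1: triangular load, peak 20: 7w₀L³/(360EI) = 956.8/EI
  at 2: triangular load, peak 20: w₀L³/(45EI) = 1094/EI
  θ_10 = 1611/EI,  θ_20 = 1472/EI
Flexibility coefficients: a unit moment at one end gives L/(3EI) there and L/(6EI) at the far end, so f₁₁ = f₂₂ = 4.5/EI and f₁₂ = f₂₁ = 2.25/EI.
Compatibility — zero rotation at each built-in end:
  4.5 M_1 + 2.25 M_2 = 1611
  2.25 M_1 + 4.5 M_2 = 1472
Solving the pair gives M_1 = 259.3 kN·m and M_2 = 197.6 kN·m (hogging).

M_1 = 259.3 kN·m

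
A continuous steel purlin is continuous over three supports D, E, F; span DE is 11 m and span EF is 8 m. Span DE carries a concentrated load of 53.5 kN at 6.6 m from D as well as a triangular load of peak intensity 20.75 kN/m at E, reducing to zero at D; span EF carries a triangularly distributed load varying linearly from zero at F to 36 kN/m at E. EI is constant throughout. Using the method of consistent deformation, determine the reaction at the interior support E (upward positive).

Release continuity at E by inserting a hinge; the redundant is the internal moment M_E. The primary structure is two simply-supported spans DE and EF.
Discontinuity in slope at E on the released structure — sum the simple-span end rotations:
  span DE: point load 53.5 at a = 6.6: Pab(L + a)/(6LEI) = 414.3/EI
  span DE: triangular load, peak 20.75: w₀L³/(45EI) = 613.7/EI
  span EF: triangular load, peak 36: w₀L³/(45EI) = 409.6/EI
  relative rotation θ_0 = (1028 + 409.6)/EI = 1438/EI
A unit hogging moment at E produces rotation L₁/(3EI) + L₂/(3EI) = 6.333/EI.
Slope continuity at E: θ_0 = M_E·6.333/EI, so M_E = 1438/6.333 = 227 kN·m (hogging).
Span DE, ΣM about D with M_E applied at E: R_E^{DE}·11 = 1190 + 227, so R_E^{DE} = 128.8 kN and R_D = 167.6 − 128.8 = 38.81 kN.
Span EF, ΣM about F: R_E^{EF}·8 = 768 + 227, so R_E^{EF} = 124.4 kN and R_F = 144 − 124.4 = 19.63 kN.
R_E = 128.8 + 124.4 = 253.2 kN.

R_E = 253.2 kN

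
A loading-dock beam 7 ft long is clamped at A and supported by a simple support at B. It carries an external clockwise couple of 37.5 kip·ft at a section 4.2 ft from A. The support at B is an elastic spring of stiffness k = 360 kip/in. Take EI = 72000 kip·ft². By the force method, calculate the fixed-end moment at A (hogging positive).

M_A = -3.739 kip·ft

Remove the prop at B; the released (primary) structure is a cantilever built in at A.
Free-end deflection of the primary structure under the applied loading (downward +):
  clockwise couple 37.5 at a = 4.2: M₀a(2L − a)/(2EI) = 771.8/EI
Flexibility coefficient — unit upward force at B: δ_{BB} = L³/(3EI) = 114.3/EI.
With EI = 72000 kip·ft²: δ_0 = 0.010719 ft and δ_{BB} = 0.001588 ft/kip.
Compatibility — the spring shortens by R_B/k under the reaction it provides: δ_0 − R_B·δ_{BB} = R_B/k. With 1/k = 1/(360×12) ft/kip = 0.000231 ft/kip, R_B = δ_0 / (δ_{BB} + 1/k) = 0.010719 / (0.001588 + 0.000231) = 5.891 kip.
Moment equilibrium about A: M_A = Σ(load moments about A) − R_B·L = 37.5 − 5.891×7 = -3.739 kip·ft.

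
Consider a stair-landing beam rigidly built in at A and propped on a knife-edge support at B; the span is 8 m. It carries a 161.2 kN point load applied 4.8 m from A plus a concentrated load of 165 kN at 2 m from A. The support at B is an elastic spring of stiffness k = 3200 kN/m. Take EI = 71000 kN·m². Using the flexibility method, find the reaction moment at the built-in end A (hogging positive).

Release the roller at B. Primary structure: cantilever fixed at A.
Free-end deflection of the primary structure under the applied loading (downward +):
  point load 161.2 at a = 4.8: Pa²(3L − a)/(6EI) = 11885/EI
  point load 165 at a = 2: Pa²(3L − a)/(6EI) = 2420/EI
  δ_0 = 14305/EI
Tip deflection under a unit load at B: L³/(3EI) = 170.7/EI.
With EI = 71000 kN·m²: δ_0 = 0.20148 m and δ_{BB} = 0.002404 m/kN.
Compatibility — the spring shortens by R_B/k under the reaction it provides: δ_0 − R_B·δ_{BB} = R_B/k. With 1/k = 0.000313 m/kN, R_B = δ_0 / (δ_{BB} + 1/k) = 0.20148 / (0.002404 + 0.000313) = 74.17 kN.
Moment equilibrium about A: M_A = Σ(load moments about A) − R_B·L = 1104 − 74.17×8 = 510.4 kN·m.

M_A = 510.4 kN·m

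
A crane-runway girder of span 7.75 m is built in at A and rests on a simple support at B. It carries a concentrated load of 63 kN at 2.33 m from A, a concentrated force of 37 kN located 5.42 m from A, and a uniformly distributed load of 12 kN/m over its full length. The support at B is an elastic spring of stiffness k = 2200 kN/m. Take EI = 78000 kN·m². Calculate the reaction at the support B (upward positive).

Choose R_B as the redundant. The primary structure is the cantilever fixed at A.
Deflection at B on the released cantilever, summing each load's contribution:
  point load 63 at a = 2.33: Pa²(3L − a)/(6EI) = 1193/EI
  point load 37 at a = 5.42: Pa²(3L − a)/(6EI) = 3230/EI
  UDL 12: wL⁴/(8EI) = 5411/EI
  δ_0 = 9834/EI
Flexibility coefficient — unit upward force at B: δ_{BB} = L³/(3EI) = 155.2/EI.
With EI = 78000 kN·m²: δ_0 = 0.12607 m and δ_{BB} = 0.001989 m/kN.
Compatibility — the spring shortens by R_B/k under the reaction it provides: δ_0 − R_B·δ_{BB} = R_B/k. With 1/k = 0.000455 m/kN, R_B = δ_0 / (δ_{BB} + 1/k) = 0.12607 / (0.001989 + 0.000455) = 51.59 kN.

R_B = 51.59 kN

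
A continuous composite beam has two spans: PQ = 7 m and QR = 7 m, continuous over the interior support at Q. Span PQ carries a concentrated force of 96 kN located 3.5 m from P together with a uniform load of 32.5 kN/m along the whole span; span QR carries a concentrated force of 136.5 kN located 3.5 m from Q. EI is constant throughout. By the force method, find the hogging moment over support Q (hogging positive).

M_Q = 252.1 kN·m

Release continuity at Q by inserting a hinge; the redundant is the internal moment M_Q. The primary structure is two simply-supported spans PQ and QR.
Discontinuity in slope at Q on the released structure — sum the simple-span end rotations:
  span PQ: point load 96 at a = 3.5: Pab(L + a)/(6LEI) = 294/EI
  span PQ: UDL 32.5: wL³/(24EI) = 464.5/EI
  span QR: point load 136.5 at a = 3.5: Pab(L + b)/(6LEI) = 418/EI
  relative rotation θ_0 = (758.5 + 418)/EI = 1177/EI
A unit hogging moment at Q produces rotation L₁/(3EI) + L₂/(3EI) = 4.667/EI.
Slope continuity at Q: θ_0 = M_Q·4.667/EI, so M_Q = 1177/4.667 = 252.1 kN·m (hogging).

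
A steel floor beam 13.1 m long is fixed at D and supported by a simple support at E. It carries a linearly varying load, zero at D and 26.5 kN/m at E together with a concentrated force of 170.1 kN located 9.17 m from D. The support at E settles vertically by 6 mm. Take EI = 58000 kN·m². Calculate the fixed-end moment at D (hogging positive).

M_D = 575.5 kN·m

Take the reaction at E as the redundant and release it; the primary structure is a cantilever fixed at D.
Downward deflection at the released point E due to the loads:
  triangular load, peak 26.5 at the free end: 11w₀L⁴/(120EI) = 71539/EI
  point load 170.1 at a = 9.17: Pa²(3L − a)/(6EI) = 71828/EI
  δ_0 = 143366/EI
Tip deflection under a unit load at E: L³/(3EI) = 749.4/EI.
With EI = 58000 kN·m²: δ_0 = 2.4718 m and δ_{EE} = 0.01292 m/kN.
Compatibility — the beam at E must follow the support down by 0.006 m: δ_0 − R_E·δ_{EE} = 0.006, so R_E = (2.4718 − 0.006)/0.01292 = 190.9 kN.
Moment equilibrium about D: M_D = Σ(load moments about D) − R_E·L = 3076 − 190.9×13.1 = 575.5 kN·m.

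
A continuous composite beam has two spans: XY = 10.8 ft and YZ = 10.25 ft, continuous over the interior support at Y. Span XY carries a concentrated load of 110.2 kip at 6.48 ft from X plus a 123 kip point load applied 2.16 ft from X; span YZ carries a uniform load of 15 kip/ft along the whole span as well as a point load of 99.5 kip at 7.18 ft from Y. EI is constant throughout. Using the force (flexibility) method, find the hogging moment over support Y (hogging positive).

M_Y = 346.3 kip·ft

Release continuity at Y by inserting a hinge; the redundant is the internal moment M_Y. The primary structure is two simply-supported spans XY and YZ.
End slopes at the hinge Y, treating each span as simply supported:
  span XY: point load 110.2 at a = 6.48: Pab(L + a)/(6LEI) = 822.6/EI
  span XY: point load 123 at a = 2.16: Pab(L + a)/(6LEI) = 459.1/EI
  span YZ: UDL 15: wL³/(24EI) = 673.1/EI
  span YZ: point load 99.5 at a = 7.18: Pab(L + b)/(6LEI) = 475/EI
  relative rotation θ_0 = (1282 + 1148)/EI = 2430/EI
A unit hogging moment at Y produces rotation L₁/(3EI) + L₂/(3EI) = 7.017/EI.
Compatibility: M_Y·(L₁+L₂)/(3EI) = θ_0, giving M_Y = 346.3 kip·ft (hogging).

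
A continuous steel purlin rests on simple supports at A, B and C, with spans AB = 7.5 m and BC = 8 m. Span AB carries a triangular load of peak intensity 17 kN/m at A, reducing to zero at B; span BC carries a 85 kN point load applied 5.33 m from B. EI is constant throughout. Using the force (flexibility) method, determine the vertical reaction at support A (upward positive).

Release continuity at B by inserting a hinge; the redundant is the internal moment M_B. The primary structure is two simply-supported spans AB and BC.
Discontinuity in slope at B on the released structure — sum the simple-span end rotations:
  span AB: triangular load, peak 17: 7w₀L³/(360EI) = 139.5/EI
  span BC: point load 85 at a = 5.33: Pab(L + b)/(6LEI) = 268.9/EI
  relative rotation θ_0 = (139.5 + 268.9)/EI = 408.3/EI
A unit hogging moment at B produces rotation L₁/(3EI) + L₂/(3EI) = 5.167/EI.
Slope continuity at B: θ_0 = M_B·5.167/EI, so M_B = 408.3/5.167 = 79.03 kN·m (hogging).
Span AB, ΣM about A with M_B applied at B: R_B^{AB}·7.5 = 159.4 + 79.03, so R_B^{AB} = 31.79 kN and R_A = 63.75 − 31.79 = 31.96 kN.

R_A = 31.96 kN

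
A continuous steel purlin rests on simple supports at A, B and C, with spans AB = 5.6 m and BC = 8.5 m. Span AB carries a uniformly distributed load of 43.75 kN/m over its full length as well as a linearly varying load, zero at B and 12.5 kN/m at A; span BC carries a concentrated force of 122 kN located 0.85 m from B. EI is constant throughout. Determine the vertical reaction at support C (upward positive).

R_C = -3.17 kN

Insert a hinge at B; M_B is the redundant, and each span becomes simply supported.
End slopes at the hinge B, treating each span as simply supported:
  span AB: UDL 43.75: wL³/(24EI) = 320.1/EI
  span AB: triangular load, peak 12.5: 7w₀L³/(360EI) = 42.68/EI
  span BC: point load 122 at a = 0.85: Pab(L + b)/(6LEI) = 251.2/EI
  relative rotation θ_0 = (362.8 + 251.2)/EI = 614/EI
A unit hogging moment at B produces rotation L₁/(3EI) + L₂/(3EI) = 4.7/EI.
Compatibility: M_B·(L₁+L₂)/(3EI) = θ_0, giving M_B = 130.6 kN·m (hogging).
Span BC, ΣM about C: R_B^{BC}·8.5 = 933.3 + 130.6, so R_B^{BC} = 125.2 kN and R_C = 122 − 125.2 = -3.17 kN.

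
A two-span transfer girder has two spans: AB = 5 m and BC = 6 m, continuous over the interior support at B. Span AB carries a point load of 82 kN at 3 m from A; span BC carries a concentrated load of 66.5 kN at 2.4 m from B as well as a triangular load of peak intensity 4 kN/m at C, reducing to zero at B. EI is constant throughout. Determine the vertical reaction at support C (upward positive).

Release continuity at B by inserting a hinge; the redundant is the internal moment M_B. The primary structure is two simply-supported spans AB and BC.
Discontinuity in slope at B on the released structure — sum the simple-span end rotations:
  span AB: point load 82 at a = 3: Pab(L + a)/(6LEI) = 131.2/EI
  span BC: point load 66.5 at a = 2.4: Pab(L + b)/(6LEI) = 153.2/EI
  span BC: triangular load, peak 4: 7w₀L³/(360EI) = 16.8/EI
  relative rotation θ_0 = (131.2 + 170)/EI = 301.2/EI
A unit hogging moment at B produces rotation L₁/(3EI) + L₂/(3EI) = 3.667/EI.
Compatibility: M_B·(L₁+L₂)/(3EI) = θ_0, giving M_B = 82.15 kN·m (hogging).
Span BC, ΣM about C: R_B^{BC}·6 = 263.4 + 82.15, so R_B^{BC} = 57.59 kN and R_C = 78.5 − 57.59 = 20.91 kN.

R_C = 20.91 kN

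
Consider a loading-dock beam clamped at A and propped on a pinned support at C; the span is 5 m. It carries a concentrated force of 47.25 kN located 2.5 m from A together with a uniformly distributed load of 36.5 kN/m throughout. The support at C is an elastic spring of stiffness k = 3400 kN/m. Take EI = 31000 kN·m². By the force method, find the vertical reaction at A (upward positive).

Take the reaction at C as the redundant and release it; the primary structure is a cantilever fixed at A.
Free-end deflection of the primary structure under the applied loading (downward +):
  point load 47.25 at a = 2.5: Pa²(3L − a)/(6EI) = 615.2/EI
  UDL 36.5: wL⁴/(8EI) = 2852/EI
  δ_0 = 3467/EI
Tip deflection under a unit load at C: L³/(3EI) = 41.67/EI.
With EI = 31000 kN·m²: δ_0 = 0.11183 m and δ_{CC} = 0.001344 m/kN.
Compatibility — the spring shortens by R_C/k under the reaction it provides: δ_0 − R_C·δ_{CC} = R_C/k. With 1/k = 0.000294 m/kN, R_C = δ_0 / (δ_{CC} + 1/k) = 0.11183 / (0.001344 + 0.000294) = 68.27 kN.
Vertical equilibrium: R_A = ΣP − R_C = 229.8 − 68.27 = 161.5 kN.

R_A = 161.5 kN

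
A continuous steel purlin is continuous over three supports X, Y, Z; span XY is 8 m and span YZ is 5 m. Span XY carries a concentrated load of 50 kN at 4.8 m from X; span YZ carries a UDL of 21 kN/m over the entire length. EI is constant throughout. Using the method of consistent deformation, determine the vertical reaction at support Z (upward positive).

Take M_Y as the redundant. Released structure: two simple spans XY and YZ with a hinge at Y.
End slopes at the hinge Y, treating each span as simply supported:
  span XY: point load 50 at a = 4.8: Pab(L + a)/(6LEI) = 204.8/EI
  span YZ: UDL 21: wL³/(24EI) = 109.4/EI
  relative rotation θ_0 = (204.8 + 109.4)/EI = 314.2/EI
A unit hogging moment at Y produces rotation L₁/(3EI) + L₂/(3EI) = 4.333/EI.
Slope continuity at Y: θ_0 = M_Y·4.333/EI, so M_Y = 314.2/4.333 = 72.5 kN·m (hogging).
Span YZ, ΣM about Z: R_Y^{YZ}·5 = 262.5 + 72.5, so R_Y^{YZ} = 67 kN and R_Z = 105 − 67 = 38 kN.

R_Z = 38 kN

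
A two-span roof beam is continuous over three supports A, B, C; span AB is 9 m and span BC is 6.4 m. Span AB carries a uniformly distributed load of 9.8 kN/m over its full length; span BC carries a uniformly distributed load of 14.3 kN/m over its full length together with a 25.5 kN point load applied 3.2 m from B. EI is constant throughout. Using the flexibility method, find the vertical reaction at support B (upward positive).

R_B = 129.6 kN

Insert a hinge at B; M_B is the redundant, and each span becomes simply supported.
Rotations at B on the released spans (each span's end-slope, ×1/EI):
  span AB: UDL 9.8: wL³/(24EI) = 297.7/EI
  span BC: UDL 14.3: wL³/(24EI) = 156.2/EI
  span BC: point load 25.5 at a = 3.2: Pab(L + b)/(6LEI) = 65.28/EI
  relative rotation θ_0 = (297.7 + 221.5)/EI = 519.1/EI
A unit hogging moment at B produces rotation L₁/(3EI) + L₂/(3EI) = 5.133/EI.
Slope continuity at B: θ_0 = M_B·5.133/EI, so M_B = 519.1/5.133 = 101.1 kN·m (hogging).
Span AB, ΣM about A with M_B applied at B: R_B^{AB}·9 = 396.9 + 101.1, so R_B^{AB} = 55.34 kN and R_A = 88.2 − 55.34 = 32.86 kN.
Span BC, ΣM about C: R_B^{BC}·6.4 = 374.5 + 101.1, so R_B^{BC} = 74.31 kN and R_C = 117 − 74.31 = 42.71 kN.
R_B = 55.34 + 74.31 = 129.6 kN.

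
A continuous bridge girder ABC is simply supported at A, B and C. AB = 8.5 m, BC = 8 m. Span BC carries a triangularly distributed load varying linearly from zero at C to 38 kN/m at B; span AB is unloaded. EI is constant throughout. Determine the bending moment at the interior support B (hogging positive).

Release continuity at B by inserting a hinge; the redundant is the internal moment M_B. The primary structure is two simply-supported spans AB and BC.
End slopes at the hinge B, treating each span as simply supported:
  span BC: triangular load, peak 38: w₀L³/(45EI) = 432.4/EI
  relative rotation θ_0 = (0 + 432.4)/EI = 432.4/EI
A unit hogging moment at B produces rotation L₁/(3EI) + L₂/(3EI) = 5.5/EI.
Slope continuity at B: θ_0 = M_B·5.5/EI, so M_B = 432.4/5.5 = 78.61 kN·m (hogging).

M_B = 78.61 kN·m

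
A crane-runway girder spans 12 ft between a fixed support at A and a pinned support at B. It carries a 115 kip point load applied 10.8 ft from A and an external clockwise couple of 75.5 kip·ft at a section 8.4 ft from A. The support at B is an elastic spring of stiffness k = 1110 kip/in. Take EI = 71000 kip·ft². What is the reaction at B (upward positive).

R_B = 105.4 kip

Release the roller at B. Primary structure: cantilever fixed at A.
Primary-structure tip deflection at B by superposition:
  point load 115 at a = 10.8: Pa²(3L − a)/(6EI) = 56337/EI
  clockwise couple 75.5 at a = 8.4: M₀a(2L − a)/(2EI) = 4947/EI
  δ_0 = 61284/EI
Flexibility coefficient — unit upward force at B: δ_{BB} = L³/(3EI) = 576/EI.
With EI = 71000 kip·ft²: δ_0 = 0.86315 ft and δ_{BB} = 0.008113 ft/kip.
Compatibility — the spring shortens by R_B/k under the reaction it provides: δ_0 − R_B·δ_{BB} = R_B/k. With 1/k = 1/(1110×12) ft/kip = 0.000075 ft/kip, R_B = δ_0 / (δ_{BB} + 1/k) = 0.86315 / (0.008113 + 0.000075) = 105.4 kip.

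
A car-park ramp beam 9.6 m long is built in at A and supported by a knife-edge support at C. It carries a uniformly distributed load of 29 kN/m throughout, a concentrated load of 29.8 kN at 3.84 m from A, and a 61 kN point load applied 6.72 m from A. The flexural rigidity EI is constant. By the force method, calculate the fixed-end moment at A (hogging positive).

Take the reaction at C as the redundant and release it; the primary structure is a cantilever fixed at A.
Primary-structure tip deflection at C by superposition:
  UDL 29: wL⁴/(8EI) = 30789/EI
  point load 29.8 at a = 3.84: Pa²(3L − a)/(6EI) = 1828/EI
  point load 61 at a = 6.72: Pa²(3L − a)/(6EI) = 10137/EI
  δ_0 = 42754/EI
Flexibility coefficient — unit upward force at C: δ_{CC} = L³/(3EI) = 294.9/EI.
Compatibility at C: δ_0 − R_C·δ_{CC} = 0, so R_C = 42754/294.9 = 145 kN.
Moment equilibrium about A: M_A = Σ(load moments about A) − R_C·L = 1861 − 145×9.6 = 468.9 kN·m.

M_A = 468.9 kN·m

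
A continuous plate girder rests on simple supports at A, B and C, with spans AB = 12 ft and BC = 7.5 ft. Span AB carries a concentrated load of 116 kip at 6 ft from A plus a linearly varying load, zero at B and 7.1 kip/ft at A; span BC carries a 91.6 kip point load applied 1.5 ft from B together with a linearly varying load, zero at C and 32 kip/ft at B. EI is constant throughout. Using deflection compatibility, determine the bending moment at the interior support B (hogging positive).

M_B = 281.5 kip·ft

Insert a hinge at B; M_B is the redundant, and each span becomes simply supported.
Discontinuity in slope at B on the released structure — sum the simple-span end rotations:
  span AB: point load 116 at a = 6: Pab(L + a)/(6LEI) = 1044/EI
  span AB: triangular load, peak 7.1: 7w₀L³/(360EI) = 238.6/EI
  span BC: point load 91.6 at a = 1.5: Pab(L + b)/(6LEI) = 247.3/EI
  span BC: triangular load, peak 32: w₀L³/(45EI) = 300/EI
  relative rotation θ_0 = (1283 + 547.3)/EI = 1830/EI
A unit hogging moment at B produces rotation L₁/(3EI) + L₂/(3EI) = 6.5/EI.
Compatibility: M_B·(L₁+L₂)/(3EI) = θ_0, giving M_B = 281.5 kip·ft (hogging).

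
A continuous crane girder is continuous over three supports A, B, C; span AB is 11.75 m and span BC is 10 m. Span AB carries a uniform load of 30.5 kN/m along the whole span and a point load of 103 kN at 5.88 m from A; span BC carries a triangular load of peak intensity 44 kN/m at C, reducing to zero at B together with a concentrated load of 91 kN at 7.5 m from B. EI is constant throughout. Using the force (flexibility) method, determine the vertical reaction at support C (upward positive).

R_C = 157.5 kN

Insert a hinge at B; M_B is the redundant, and each span becomes simply supported.
Rotations at B on the released spans (each span's end-slope, ×1/EI):
  span AB: UDL 30.5: wL³/(24EI) = 2062/EI
  span AB: point load 103 at a = 5.88: Pab(L + a)/(6LEI) = 889/EI
  span BC: triangular load, peak 44: 7w₀L³/(360EI) = 855.6/EI
  span BC: point load 91 at a = 7.5: Pab(L + b)/(6LEI) = 355.5/EI
  relative rotation θ_0 = (2951 + 1211)/EI = 4162/EI
A unit hogging moment at B produces rotation L₁/(3EI) + L₂/(3EI) = 7.25/EI.
Slope continuity at B: θ_0 = M_B·7.25/EI, so M_B = 4162/7.25 = 574 kN·m (hogging).
Span BC, ΣM about C: R_B^{BC}·10 = 960.8 + 574, so R_B^{BC} = 153.5 kN and R_C = 311 − 153.5 = 157.5 kN.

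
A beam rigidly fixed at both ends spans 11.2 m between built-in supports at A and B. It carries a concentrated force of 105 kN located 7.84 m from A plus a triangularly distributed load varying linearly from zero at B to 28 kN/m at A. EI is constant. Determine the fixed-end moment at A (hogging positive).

M_A = 249.7 kN·m

Release both end moments; the primary structure is a simply-supported span AB with redundants M_A and M_B.
End rotations of the released simple span under the applied load (×1/EI):
  at A: point load 105 at a = 7.84: Pab(L + b)/(6LEI) = 599.3/EI
  at B: point load 105 at a = 7.84: Pab(L + a)/(6LEI) = 783.7/EI
  at A: triangular load, peak 28: w₀L³/(45EI) = 874.2/EI
  at B: triangular load, peak 28: 7w₀L³/(360EI) = 764.9/EI
  θ_A0 = 1473/EI,  θ_B0 = 1549/EI
Flexibility coefficients: a unit moment at one end gives L/(3EI) there and L/(6EI) at the far end, so f₁₁ = f₂₂ = 3.733/EI and f₁₂ = f₂₁ = 1.867/EI.
Compatibility — zero rotation at each built-in end:
  3.733 M_A + 1.867 M_B = 1473
  1.867 M_A + 3.733 M_B = 1549
Solving the pair gives M_A = 249.7 kN·m and M_B = 289.9 kN·m (hogging).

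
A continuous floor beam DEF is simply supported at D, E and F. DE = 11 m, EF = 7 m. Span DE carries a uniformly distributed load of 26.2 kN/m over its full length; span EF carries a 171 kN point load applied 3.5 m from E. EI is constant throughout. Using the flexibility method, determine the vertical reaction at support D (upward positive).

Release continuity at E by inserting a hinge; the redundant is the internal moment M_E. The primary structure is two simply-supported spans DE and EF.
Discontinuity in slope at E on the released structure — sum the simple-span end rotations:
  span DE: UDL 26.2: wL³/(24EI) = 1453/EI
  span EF: point load 171 at a = 3.5: Pab(L + b)/(6LEI) = 523.7/EI
  relative rotation θ_0 = (1453 + 523.7)/EI = 1977/EI
A unit hogging moment at E produces rotation L₁/(3EI) + L₂/(3EI) = 6/EI.
Compatibility: M_E·(L₁+L₂)/(3EI) = θ_0, giving M_E = 329.4 kN·m (hogging).
Span DE, ΣM about D with M_E applied at E: R_E^{DE}·11 = 1585 + 329.4, so R_E^{DE} = 174 kN and R_D = 288.2 − 174 = 114.2 kN.

R_D = 114.2 kN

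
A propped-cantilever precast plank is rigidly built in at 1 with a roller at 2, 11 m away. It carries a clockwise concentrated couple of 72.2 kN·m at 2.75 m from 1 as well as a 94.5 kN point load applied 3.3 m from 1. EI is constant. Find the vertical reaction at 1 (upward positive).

Take the reaction at 2 as the redundant and release it; the primary structure is a cantilever fixed at 1.
Free-end deflection of the primary structure under the applied loading (downward +):
  clockwise couple 72.2 at a = 2.75: M₀a(2L − a)/(2EI) = 1911/EI
  point load 94.5 at a = 3.3: Pa²(3L − a)/(6EI) = 5094/EI
  δ_0 = 7005/EI
Tip deflection under a unit load at 2: L³/(3EI) = 443.7/EI.
Compatibility at 2: δ_0 − R_2·δ_{22} = 0, so R_2 = 7005/443.7 = 15.79 kN.
Vertical equilibrium: R_1 = ΣP − R_2 = 94.5 − 15.79 = 78.71 kN.

R_1 = 78.71 kN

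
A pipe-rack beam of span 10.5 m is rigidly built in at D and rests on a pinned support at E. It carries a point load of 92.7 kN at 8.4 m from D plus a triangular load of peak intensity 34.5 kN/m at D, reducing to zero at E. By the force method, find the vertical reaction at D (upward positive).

Take the reaction at E as the redundant and release it; the primary structure is a cantilever fixed at D.
Downward deflection at the released point E due to the loads:
  point load 92.7 at a = 8.4: Pa²(3L − a)/(6EI) = 25183/EI
  triangular load, peak 34.5 at the fixed end: w₀L⁴/(30EI) = 13978/EI
  δ_0 = 39161/EI
Tip deflection under a unit load at E: L³/(3EI) = 385.9/EI.
Compatibility at E: δ_0 − R_E·δ_{EE} = 0, so R_E = 39161/385.9 = 101.5 kN.
Vertical equilibrium: R_D = ΣP − R_E = 273.8 − 101.5 = 172.3 kN.

R_D = 172.3 kN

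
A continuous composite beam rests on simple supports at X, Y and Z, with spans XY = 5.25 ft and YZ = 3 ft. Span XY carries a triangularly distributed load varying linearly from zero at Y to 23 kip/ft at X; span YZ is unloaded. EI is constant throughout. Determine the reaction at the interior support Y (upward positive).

Insert a hinge at Y; M_Y is the redundant, and each span becomes simply supported.
Discontinuity in slope at Y on the released structure — sum the simple-span end rotations:
  span XY: triangular load, peak 23: 7w₀L³/(360EI) = 64.71/EI
  relative rotation θ_0 = (64.71 + 0)/EI = 64.71/EI
A unit hogging moment at Y produces rotation L₁/(3EI) + L₂/(3EI) = 2.75/EI.
Slope continuity at Y: θ_0 = M_Y·2.75/EI, so M_Y = 64.71/2.75 = 23.53 kip·ft (hogging).
Span XY, ΣM about X with M_Y applied at Y: R_Y^{XY}·5.25 = 105.7 + 23.53, so R_Y^{XY} = 24.61 kip and R_X = 60.38 − 24.61 = 35.77 kip.
Span YZ, ΣM about Z: R_Y^{YZ}·3 = 0 + 23.53, so R_Y^{YZ} = 7.844 kip and R_Z = 0 − 7.844 = -7.844 kip.
R_Y = 24.61 + 7.844 = 32.45 kip.

R_Y = 32.45 kip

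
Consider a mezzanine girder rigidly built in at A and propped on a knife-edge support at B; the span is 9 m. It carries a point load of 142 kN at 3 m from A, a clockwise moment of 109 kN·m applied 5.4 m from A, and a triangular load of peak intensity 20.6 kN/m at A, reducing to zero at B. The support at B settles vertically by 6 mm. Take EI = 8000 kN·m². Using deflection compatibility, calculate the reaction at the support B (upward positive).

R_B = 54.64 kN

Choose R_B as the redundant. The primary structure is the cantilever fixed at A.
Primary-structure tip deflection at B by superposition:
  point load 142 at a = 3: Pa²(3L − a)/(6EI) = 5112/EI
  clockwise couple 109 at a = 5.4: M₀a(2L − a)/(2EI) = 3708/EI
  triangular load, peak 20.6 at the fixed end: w₀L⁴/(30EI) = 4505/EI
  δ_0 = 13325/EI
Flexibility coefficient — unit upward force at B: δ_{BB} = L³/(3EI) = 243/EI.
With EI = 8000 kN·m²: δ_0 = 1.6657 m and δ_{BB} = 0.030375 m/kN.
Compatibility — the beam at B must follow the support down by 0.006 m: δ_0 − R_B·δ_{BB} = 0.006, so R_B = (1.6657 − 0.006)/0.030375 = 54.64 kN.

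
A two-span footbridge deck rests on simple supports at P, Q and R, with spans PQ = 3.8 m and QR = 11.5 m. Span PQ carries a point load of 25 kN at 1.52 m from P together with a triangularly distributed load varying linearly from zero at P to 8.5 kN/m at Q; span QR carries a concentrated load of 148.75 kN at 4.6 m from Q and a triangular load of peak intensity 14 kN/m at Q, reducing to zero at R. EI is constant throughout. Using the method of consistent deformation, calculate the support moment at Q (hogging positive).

Release continuity at Q by inserting a hinge; the redundant is the internal moment M_Q. The primary structure is two simply-supported spans PQ and QR.
End slopes at the hinge Q, treating each span as simply supported:
  span PQ: point load 25 at a = 1.52: Pab(L + a)/(6LEI) = 20.22/EI
  span PQ: triangular load, peak 8.5: w₀L³/(45EI) = 10.36/EI
  span QR: point load 148.75 at a = 4.6: Pab(L + b)/(6LEI) = 1259/EI
  span QR: triangular load, peak 14: w₀L³/(45EI) = 473.2/EI
  relative rotation θ_0 = (30.58 + 1732)/EI = 1763/EI
A unit hogging moment at Q produces rotation L₁/(3EI) + L₂/(3EI) = 5.1/EI.
Compatibility: M_Q·(L₁+L₂)/(3EI) = θ_0, giving M_Q = 345.6 kN·m (hogging).

M_Q = 345.6 kN·m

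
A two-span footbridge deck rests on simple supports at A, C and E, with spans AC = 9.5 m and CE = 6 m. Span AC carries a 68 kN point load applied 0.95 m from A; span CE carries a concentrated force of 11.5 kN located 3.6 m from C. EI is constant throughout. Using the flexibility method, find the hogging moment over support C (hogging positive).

M_C = 24.09 kN·m

Take M_C as the redundant. Released structure: two simple spans AC and CE with a hinge at C.
End slopes at the hinge C, treating each span as simply supported:
  span AC: point load 68 at a = 0.95: Pab(L + a)/(6LEI) = 101.3/EI
  span CE: point load 11.5 at a = 3.6: Pab(L + b)/(6LEI) = 23.18/EI
  relative rotation θ_0 = (101.3 + 23.18)/EI = 124.4/EI
A unit hogging moment at C produces rotation L₁/(3EI) + L₂/(3EI) = 5.167/EI.
Compatibility: M_C·(L₁+L₂)/(3EI) = θ_0, giving M_C = 24.09 kN·m (hogging).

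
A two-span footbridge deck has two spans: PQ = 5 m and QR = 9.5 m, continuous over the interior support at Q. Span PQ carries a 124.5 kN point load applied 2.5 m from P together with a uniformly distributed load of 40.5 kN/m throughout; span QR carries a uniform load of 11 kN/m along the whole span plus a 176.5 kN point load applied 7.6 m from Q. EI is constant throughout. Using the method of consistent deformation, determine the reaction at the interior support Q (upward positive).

R_Q = 333.7 kN

Release continuity at Q by inserting a hinge; the redundant is the internal moment M_Q. The primary structure is two simply-supported spans PQ and QR.
Discontinuity in slope at Q on the released structure — sum the simple-span end rotations:
  span PQ: point load 124.5 at a = 2.5: Pab(L + a)/(6LEI) = 194.5/EI
  span PQ: UDL 40.5: wL³/(24EI) = 210.9/EI
  span QR: UDL 11: wL³/(24EI) = 393/EI
  span QR: point load 176.5 at a = 7.6: Pab(L + b)/(6LEI) = 509.7/EI
  relative rotation θ_0 = (405.5 + 902.7)/EI = 1308/EI
A unit hogging moment at Q produces rotation L₁/(3EI) + L₂/(3EI) = 4.833/EI.
Compatibility: M_Q·(L₁+L₂)/(3EI) = θ_0, giving M_Q = 270.7 kN·m (hogging).
Span PQ, ΣM about P with M_Q applied at Q: R_Q^{PQ}·5 = 817.5 + 270.7, so R_Q^{PQ} = 217.6 kN and R_P = 327 − 217.6 = 109.4 kN.
Span QR, ΣM about R: R_Q^{QR}·9.5 = 831.7 + 270.7, so R_Q^{QR} = 116 kN and R_R = 281 − 116 = 165 kN.
R_Q = 217.6 + 116 = 333.7 kN.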